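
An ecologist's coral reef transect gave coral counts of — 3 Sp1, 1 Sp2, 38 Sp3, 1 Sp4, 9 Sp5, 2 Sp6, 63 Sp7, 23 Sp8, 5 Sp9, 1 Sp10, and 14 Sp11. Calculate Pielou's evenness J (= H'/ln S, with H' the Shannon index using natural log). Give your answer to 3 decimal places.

0.707

Total N = 3+1+38+1+9+2+63+23+5+1+14 = 160, so the proportions are 0.01875, 0.00625, 0.2375, 0.00625, 0.05625, 0.0125, 0.39375, 0.14375, 0.03125, 0.00625, 0.0875 (working shown to 5 dp, full precision carried).
H' = −Σ pᵢ ln pᵢ = −((-0.07456) + (-0.03172) + (-0.34143) + (-0.03172) + (-0.16188) + (-0.05478) + (-0.36699) + (-0.27883) + (-0.10830) + (-0.03172) + (-0.21316)) = 1.69509.
With S = 11 species, ln S = 2.39790, so J = 1.69509/2.39790 = 0.70691, i.e. 0.707 to 3 decimal places.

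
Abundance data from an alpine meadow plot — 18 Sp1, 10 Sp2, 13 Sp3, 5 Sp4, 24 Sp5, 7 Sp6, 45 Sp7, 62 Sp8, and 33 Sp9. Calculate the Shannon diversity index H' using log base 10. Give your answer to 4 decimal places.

Total N = 18+10+13+5+24+7+45+62+33 = 217, so the proportions are 0.082949, 0.046083, 0.059908, 0.023041, 0.110599, 0.032258, 0.207373, 0.285714, 0.152074 (working shown to 6 dp, full precision carried).
Each pᵢ log₁₀ pᵢ term: 0.082949×(-1.081187)=-0.089684, 0.046083×(-1.336460)=-0.061588, 0.059908×(-1.222516)=-0.073238, 0.023041×(-1.637490)=-0.037730, 0.110599×(-0.956248)=-0.105760, 0.032258×(-1.491362)=-0.048108, 0.207373×(-0.683247)=-0.141687, 0.285714×(-0.544068)=-0.155448, 0.152074×(-0.817946)=-0.124388.
Sum = -0.837632, so H' = 0.8376.

0.8376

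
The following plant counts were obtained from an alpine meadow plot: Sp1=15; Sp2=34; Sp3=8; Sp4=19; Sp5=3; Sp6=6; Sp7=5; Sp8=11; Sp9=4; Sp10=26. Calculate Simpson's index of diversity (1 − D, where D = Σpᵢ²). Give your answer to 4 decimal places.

0.8433

Total N = 15+34+8+19+3+6+5+11+4+26 = 131, so the proportions are 0.114504, 0.259542, 0.061069, 0.145038, 0.022901, 0.045802, 0.038168, 0.083969, 0.030534, 0.198473 (working shown to 6 dp, full precision carried).
D = 0.114504² + 0.259542² + 0.061069² + 0.145038² + 0.022901² + 0.045802² + 0.038168² + 0.083969² + 0.030534² + 0.198473² = 0.013111 + 0.067362 + 0.003729 + 0.021036 + 0.000524 + 0.002098 + 0.001457 + 0.007051 + 0.000932 + 0.039392 = 0.156693.
So 1 − D = 0.843307, i.e. 0.8433 to 4 decimal places.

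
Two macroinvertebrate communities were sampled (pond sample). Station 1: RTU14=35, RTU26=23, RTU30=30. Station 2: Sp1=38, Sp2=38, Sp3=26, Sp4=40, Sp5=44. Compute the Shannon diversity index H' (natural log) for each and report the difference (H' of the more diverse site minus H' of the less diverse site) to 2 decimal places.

Station 1: N=88, proportions 0.3977, 0.2614, 0.3409, giving H' = 1.0843 (working shown to 4 dp, full precision carried).
Station 2: N=186, proportions 0.2043, 0.2043, 0.1398, 0.2151, 0.2366, giving H' = 1.5955.
Difference = |1.0843 − 1.5955| = 0.5112, i.e. 0.51 to 2 decimal places.

0.51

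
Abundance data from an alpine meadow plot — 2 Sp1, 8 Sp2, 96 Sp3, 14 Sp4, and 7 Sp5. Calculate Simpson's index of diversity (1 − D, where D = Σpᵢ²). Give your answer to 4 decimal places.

Total N = 2+8+96+14+7 = 127, so the proportions are 0.015748, 0.062992, 0.755906, 0.110236, 0.055118 (working shown to 6 dp, full precision carried).
D = 0.015748² + 0.062992² + 0.755906² + 0.110236² + 0.055118² = 0.000248 + 0.003968 + 0.571393 + 0.012152 + 0.003038 = 0.590799.
So 1 − D = 0.409201, i.e. 0.4092 to 4 decimal places.

0.4092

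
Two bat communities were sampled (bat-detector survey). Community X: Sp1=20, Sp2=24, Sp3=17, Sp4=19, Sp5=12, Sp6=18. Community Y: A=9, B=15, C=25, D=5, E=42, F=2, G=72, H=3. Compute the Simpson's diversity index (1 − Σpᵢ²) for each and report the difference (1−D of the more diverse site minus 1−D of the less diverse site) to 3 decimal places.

0.091

Community X: N=110, proportions 0.18182, 0.21818, 0.15455, 0.17273, 0.10909, 0.16364, giving 1−D = 0.82694 (working shown to 5 dp, full precision carried).
Community Y: N=173, proportions 0.05202, 0.08671, 0.14451, 0.0289, 0.24277, 0.01156, 0.41618, 0.01734, giving 1−D = 0.73547.
Difference = |0.82694 − 0.73547| = 0.09147, i.e. 0.091 to 3 decimal places.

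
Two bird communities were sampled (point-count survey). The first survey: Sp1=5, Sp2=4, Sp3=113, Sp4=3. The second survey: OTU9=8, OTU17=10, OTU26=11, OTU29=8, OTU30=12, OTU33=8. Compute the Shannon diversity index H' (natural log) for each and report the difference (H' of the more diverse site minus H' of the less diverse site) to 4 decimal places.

The first survey: N=125, proportions 0.04, 0.032, 0.904, 0.024, giving H' = 0.419650 (working shown to 6 dp, full precision carried).
The second survey: N=57, proportions 0.140351, 0.175439, 0.192982, 0.140351, 0.210526, 0.140351, giving H' = 1.777645.
Difference = |0.419650 − 1.777645| = 1.357995, i.e. 1.3580 to 4 decimal places.

1.3580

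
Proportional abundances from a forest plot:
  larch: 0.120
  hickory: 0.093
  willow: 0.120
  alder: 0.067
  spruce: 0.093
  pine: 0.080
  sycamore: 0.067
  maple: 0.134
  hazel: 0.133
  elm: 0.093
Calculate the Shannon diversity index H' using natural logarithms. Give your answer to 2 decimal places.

Each pᵢ ln pᵢ term (working shown to 4 dp, full precision carried): 0.12×(-2.1203)=-0.2544, 0.093×(-2.3752)=-0.2209, 0.12×(-2.1203)=-0.2544, 0.067×(-2.7031)=-0.1811, 0.093×(-2.3752)=-0.2209, 0.08×(-2.5257)=-0.2021, 0.067×(-2.7031)=-0.1811, 0.134×(-2.0099)=-0.2693, 0.133×(-2.0174)=-0.2683, 0.093×(-2.3752)=-0.2209.
Sum = -2.2734, so H' = 2.27.

2.27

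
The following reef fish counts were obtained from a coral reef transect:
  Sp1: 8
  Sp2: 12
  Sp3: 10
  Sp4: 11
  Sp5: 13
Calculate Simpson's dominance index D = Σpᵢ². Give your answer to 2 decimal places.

0.21

Total N = 8+12+10+11+13 = 54, so the proportions are 0.1481, 0.2222, 0.1852, 0.2037, 0.2407 (working shown to 4 dp, full precision carried).
D = 0.1481² + 0.2222² + 0.1852² + 0.2037² + 0.2407² = 0.0219 + 0.0494 + 0.0343 + 0.0415 + 0.0580 = 0.2051.
To 2 decimal places, D = 0.21.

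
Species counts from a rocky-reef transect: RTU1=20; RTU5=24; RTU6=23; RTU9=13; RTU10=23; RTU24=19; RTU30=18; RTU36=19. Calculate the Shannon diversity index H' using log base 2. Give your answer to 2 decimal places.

2.98

Total N = 20+24+23+13+23+19+18+19 = 159, so the proportions are 0.1258, 0.1509, 0.1447, 0.0818, 0.1447, 0.1195, 0.1132, 0.1195 (working shown to 4 dp, full precision carried).
Each pᵢ log₂ pᵢ term: 0.1258×(-2.9910)=-0.3762, 0.1509×(-2.7279)=-0.4118, 0.1447×(-2.7893)=-0.4035, 0.0818×(-3.6124)=-0.2954, 0.1447×(-2.7893)=-0.4035, 0.1195×(-3.0650)=-0.3663, 0.1132×(-3.1430)=-0.3558, 0.1195×(-3.0650)=-0.3663.
Sum = -2.9786, so H' = 2.98.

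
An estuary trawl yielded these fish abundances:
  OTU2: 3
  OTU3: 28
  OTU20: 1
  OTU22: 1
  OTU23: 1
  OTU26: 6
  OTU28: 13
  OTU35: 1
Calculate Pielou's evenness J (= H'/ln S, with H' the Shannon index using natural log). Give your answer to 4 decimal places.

0.6654

Total N = 3+28+1+1+1+6+13+1 = 54, so the proportions are 0.055556, 0.518519, 0.018519, 0.018519, 0.018519, 0.111111, 0.240741, 0.018519 (working shown to 6 dp, full precision carried).
H' = −Σ pᵢ ln pᵢ = −((-0.160576) + (-0.340552) + (-0.073870) + (-0.073870) + (-0.073870) + (-0.244136) + (-0.342823) + (-0.073870)) = 1.383568.
With S = 8 species, ln S = 2.079442, so J = 1.383568/2.079442 = 0.665356, i.e. 0.6654 to 4 decimal places.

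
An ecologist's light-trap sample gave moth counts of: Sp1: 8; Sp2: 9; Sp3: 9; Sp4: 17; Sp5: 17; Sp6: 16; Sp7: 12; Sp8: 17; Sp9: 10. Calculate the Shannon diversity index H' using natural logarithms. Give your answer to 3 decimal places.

2.155

Total N = 8+9+9+17+17+16+12+17+10 = 115, so the proportions are 0.06957, 0.07826, 0.07826, 0.14783, 0.14783, 0.13913, 0.10435, 0.14783, 0.08696 (working shown to 5 dp, full precision carried).
Each pᵢ ln pᵢ term: 0.06957×(-2.66549)=-0.18543, 0.07826×(-2.54771)=-0.19939, 0.07826×(-2.54771)=-0.19939, 0.14783×(-1.91172)=-0.28260, 0.14783×(-1.91172)=-0.28260, 0.13913×(-1.97234)=-0.27441, 0.10435×(-2.26003)=-0.23583, 0.14783×(-1.91172)=-0.28260, 0.08696×(-2.44235)=-0.21238.
Sum = -2.15462, so H' = 2.155.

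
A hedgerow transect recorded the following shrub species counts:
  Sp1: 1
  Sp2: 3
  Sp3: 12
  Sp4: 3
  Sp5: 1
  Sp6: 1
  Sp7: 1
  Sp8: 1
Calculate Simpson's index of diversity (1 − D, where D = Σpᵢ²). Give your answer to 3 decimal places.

0.684

Total N = 1+3+12+3+1+1+1+1 = 23, so the proportions are 0.04348, 0.13043, 0.52174, 0.13043, 0.04348, 0.04348, 0.04348, 0.04348 (working shown to 5 dp, full precision carried).
D = 0.04348² + 0.13043² + 0.52174² + 0.13043² + 0.04348² + 0.04348² + 0.04348² + 0.04348² = 0.00189 + 0.01701 + 0.27221 + 0.01701 + 0.00189 + 0.00189 + 0.00189 + 0.00189 = 0.31569.
So 1 − D = 0.68431, i.e. 0.684 to 3 decimal places.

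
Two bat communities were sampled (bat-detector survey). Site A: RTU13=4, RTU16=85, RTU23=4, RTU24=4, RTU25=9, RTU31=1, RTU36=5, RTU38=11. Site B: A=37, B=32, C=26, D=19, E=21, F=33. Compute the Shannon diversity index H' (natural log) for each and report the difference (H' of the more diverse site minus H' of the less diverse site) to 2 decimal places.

0.60

Site A: N=123, proportions 0.0325, 0.6911, 0.0325, 0.0325, 0.0732, 0.0081, 0.0407, 0.0894, giving H' = 1.1662 (working shown to 4 dp, full precision carried).
Site B: N=168, proportions 0.2202, 0.1905, 0.1548, 0.1131, 0.125, 0.1964, giving H' = 1.7640.
Difference = |1.1662 − 1.7640| = 0.5978, i.e. 0.60 to 2 decimal places.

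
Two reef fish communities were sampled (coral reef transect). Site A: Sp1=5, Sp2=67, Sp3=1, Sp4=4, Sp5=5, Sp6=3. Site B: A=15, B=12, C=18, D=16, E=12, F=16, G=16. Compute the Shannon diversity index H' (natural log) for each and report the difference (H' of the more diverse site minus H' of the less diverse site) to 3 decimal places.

1.101

Site A: N=85, proportions 0.05882, 0.78824, 0.01176, 0.04706, 0.05882, 0.03529, giving H' = 0.83501 (working shown to 5 dp, full precision carried).
Site B: N=105, proportions 0.14286, 0.11429, 0.17143, 0.15238, 0.11429, 0.15238, 0.15238, giving H' = 1.93616.
Difference = |0.83501 − 1.93616| = 1.10115, i.e. 1.101 to 3 decimal places.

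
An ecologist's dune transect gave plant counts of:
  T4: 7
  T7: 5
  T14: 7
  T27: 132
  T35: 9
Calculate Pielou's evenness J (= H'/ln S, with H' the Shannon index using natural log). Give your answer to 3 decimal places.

0.437

Total N = 7+5+7+132+9 = 160, so the proportions are 0.04375, 0.03125, 0.04375, 0.825, 0.05625 (working shown to 5 dp, full precision carried).
H' = −Σ pᵢ ln pᵢ = −((-0.13691) + (-0.10830) + (-0.13691) + (-0.15871) + (-0.16188)) = 0.70271.
With S = 5 species, ln S = 1.60944, so J = 0.70271/1.60944 = 0.43662, i.e. 0.437 to 3 decimal places.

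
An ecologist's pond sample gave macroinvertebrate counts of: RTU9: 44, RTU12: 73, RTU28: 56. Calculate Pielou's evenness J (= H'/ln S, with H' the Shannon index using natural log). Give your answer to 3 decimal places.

0.981

Total N = 44+73+56 = 173, so the proportions are 0.25434, 0.42197, 0.3237 (working shown to 5 dp, full precision carried).
H' = −Σ pᵢ ln pᵢ = −((-0.34821) + (-0.36409) + (-0.36511)) = 1.07741.
With S = 3 species, ln S = 1.09861, so J = 1.07741/1.09861 = 0.98070, i.e. 0.981 to 3 decimal places.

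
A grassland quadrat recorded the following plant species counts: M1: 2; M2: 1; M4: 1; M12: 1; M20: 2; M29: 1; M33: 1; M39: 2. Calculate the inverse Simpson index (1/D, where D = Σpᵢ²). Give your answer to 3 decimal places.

7.118

Total N = 2+1+1+1+2+1+1+2 = 11, so the proportions are 0.1818182, 0.0909091, 0.0909091, 0.0909091, 0.1818182, 0.0909091, 0.0909091, 0.1818182 (working shown to 7 dp, full precision carried).
D = 0.1818182² + 0.0909091² + 0.0909091² + 0.0909091² + 0.1818182² + 0.0909091² + 0.0909091² + 0.1818182² = 0.0330579 + 0.0082645 + 0.0082645 + 0.0082645 + 0.0330579 + 0.0082645 + 0.0082645 + 0.0330579 = 0.1404959.
So 1/D = 7.11765, i.e. 7.118 to 3 decimal places.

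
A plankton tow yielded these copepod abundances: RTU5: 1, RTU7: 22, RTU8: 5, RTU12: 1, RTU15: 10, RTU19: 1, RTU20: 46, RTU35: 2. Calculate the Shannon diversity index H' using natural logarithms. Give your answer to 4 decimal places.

Total N = 1+22+5+1+10+1+46+2 = 88, so the proportions are 0.011364, 0.25, 0.056818, 0.011364, 0.113636, 0.011364, 0.522727, 0.022727 (working shown to 6 dp, full precision carried).
Each pᵢ ln pᵢ term: 0.011364×(-4.477337)=-0.050879, 0.25×(-1.386294)=-0.346574, 0.056818×(-2.867899)=-0.162949, 0.011364×(-4.477337)=-0.050879, 0.113636×(-2.174752)=-0.247131, 0.011364×(-4.477337)=-0.050879, 0.522727×(-0.648695)=-0.339091, 0.022727×(-3.784190)=-0.086004.
Sum = -1.334385, so H' = 1.3344.

1.3344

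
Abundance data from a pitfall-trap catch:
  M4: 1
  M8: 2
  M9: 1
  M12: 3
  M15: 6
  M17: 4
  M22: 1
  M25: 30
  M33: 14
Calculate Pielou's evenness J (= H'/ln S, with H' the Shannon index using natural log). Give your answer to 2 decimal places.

Total N = 1+2+1+3+6+4+1+30+14 = 62, so the proportions are 0.0161, 0.0323, 0.0161, 0.0484, 0.0968, 0.0645, 0.0161, 0.4839, 0.2258 (working shown to 4 dp, full precision carried).
H' = −Σ pᵢ ln pᵢ = −((-0.0666) + (-0.1108) + (-0.0666) + (-0.1465) + (-0.2260) + (-0.1768) + (-0.0666) + (-0.3513) + (-0.3360)) = 1.5471.
With S = 9 species, ln S = 2.1972, so J = 1.5471/2.1972 = 0.7041, i.e. 0.70 to 2 decimal places.

0.70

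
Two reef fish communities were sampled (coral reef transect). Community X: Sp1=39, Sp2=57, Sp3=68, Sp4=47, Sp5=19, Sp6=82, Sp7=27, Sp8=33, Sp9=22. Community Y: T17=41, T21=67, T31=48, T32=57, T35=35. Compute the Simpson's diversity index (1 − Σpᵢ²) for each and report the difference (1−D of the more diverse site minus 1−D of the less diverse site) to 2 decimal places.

0.08

Community X: N=394, proportions 0.099, 0.1447, 0.1726, 0.1193, 0.0482, 0.2081, 0.0685, 0.0838, 0.0558, giving 1−D = 0.8648 (working shown to 4 dp, full precision carried).
Community Y: N=248, proportions 0.1653, 0.2702, 0.1935, 0.2298, 0.1411, giving 1−D = 0.7895.
Difference = |0.8648 − 0.7895| = 0.0753, i.e. 0.08 to 2 decimal places.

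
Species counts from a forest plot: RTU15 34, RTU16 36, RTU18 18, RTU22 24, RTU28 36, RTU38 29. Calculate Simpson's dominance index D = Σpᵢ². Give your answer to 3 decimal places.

Total N = 34+36+18+24+36+29 = 177, so the proportions are 0.19209, 0.20339, 0.10169, 0.13559, 0.20339, 0.16384 (working shown to 5 dp, full precision carried).
D = 0.19209² + 0.20339² + 0.10169² + 0.13559² + 0.20339² + 0.16384² = 0.03690 + 0.04137 + 0.01034 + 0.01839 + 0.04137 + 0.02684 = 0.17521.
To 3 decimal places, D = 0.175.

0.175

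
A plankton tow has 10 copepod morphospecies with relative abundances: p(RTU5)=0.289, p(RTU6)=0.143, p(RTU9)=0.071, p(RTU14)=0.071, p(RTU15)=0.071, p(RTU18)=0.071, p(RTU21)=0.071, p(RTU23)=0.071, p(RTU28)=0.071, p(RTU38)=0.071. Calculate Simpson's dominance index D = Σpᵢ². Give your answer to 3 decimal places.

0.144

D = 0.289² + 0.143² + 0.071² + 0.071² + 0.071² + 0.071² + 0.071² + 0.071² + 0.071² + 0.071² = 0.08352 + 0.02045 + 0.00504 + 0.00504 + 0.00504 + 0.00504 + 0.00504 + 0.00504 + 0.00504 + 0.00504 = 0.14430 (working shown to 5 dp, full precision carried).
To 3 decimal places, D = 0.144.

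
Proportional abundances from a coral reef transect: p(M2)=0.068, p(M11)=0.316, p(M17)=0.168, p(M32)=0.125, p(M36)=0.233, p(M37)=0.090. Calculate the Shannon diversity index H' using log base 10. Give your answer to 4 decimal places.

Each pᵢ log₁₀ pᵢ term (working shown to 6 dp, full precision carried): 0.068×(-1.167491)=-0.079389, 0.316×(-0.500313)=-0.158099, 0.168×(-0.774691)=-0.130148, 0.125×(-0.903090)=-0.112886, 0.233×(-0.632644)=-0.147406, 0.09×(-1.045757)=-0.094118.
Sum = -0.722047, so H' = 0.7220.

0.7220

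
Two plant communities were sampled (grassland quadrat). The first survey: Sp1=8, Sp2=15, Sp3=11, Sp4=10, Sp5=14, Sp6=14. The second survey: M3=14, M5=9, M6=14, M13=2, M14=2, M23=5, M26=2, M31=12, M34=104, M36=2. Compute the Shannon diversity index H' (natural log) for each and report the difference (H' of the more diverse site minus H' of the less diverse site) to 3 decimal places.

The first survey: N=72, proportions 0.11111, 0.20833, 0.15278, 0.13889, 0.19444, 0.19444, giving H' = 1.76899 (working shown to 5 dp, full precision carried).
The second survey: N=166, proportions 0.08434, 0.05422, 0.08434, 0.01205, 0.01205, 0.03012, 0.01205, 0.07229, 0.62651, 0.01205, giving H' = 1.37647.
Difference = |1.76899 − 1.37647| = 0.39252, i.e. 0.393 to 3 decimal places.

0.393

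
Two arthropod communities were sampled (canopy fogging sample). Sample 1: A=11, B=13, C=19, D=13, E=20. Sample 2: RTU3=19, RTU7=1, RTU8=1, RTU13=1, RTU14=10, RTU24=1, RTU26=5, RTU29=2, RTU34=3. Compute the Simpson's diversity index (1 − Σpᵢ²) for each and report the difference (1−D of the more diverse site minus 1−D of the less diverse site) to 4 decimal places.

0.0608

Sample 1: N=76, proportions 0.144737, 0.171053, 0.25, 0.171053, 0.263158, giving 1−D = 0.788781 (working shown to 6 dp, full precision carried).
Sample 2: N=43, proportions 0.44186, 0.023256, 0.023256, 0.023256, 0.232558, 0.023256, 0.116279, 0.046512, 0.069767, giving 1−D = 0.727961.
Difference = |0.788781 − 0.727961| = 0.060820, i.e. 0.0608 to 4 decimal places.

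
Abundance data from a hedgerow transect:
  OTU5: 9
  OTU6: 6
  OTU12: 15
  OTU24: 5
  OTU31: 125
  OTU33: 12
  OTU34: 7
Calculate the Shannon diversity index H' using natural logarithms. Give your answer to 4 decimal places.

Total N = 9+6+15+5+125+12+7 = 179, so the proportions are 0.050279, 0.03352, 0.083799, 0.027933, 0.698324, 0.067039, 0.039106 (working shown to 6 dp, full precision carried).
Each pᵢ ln pᵢ term: 0.050279×(-2.990161)=-0.150343, 0.03352×(-3.395626)=-0.113820, 0.083799×(-2.479336)=-0.207766, 0.027933×(-3.577948)=-0.099943, 0.698324×(-0.359072)=-0.250749, 0.067039×(-2.702479)=-0.181172, 0.039106×(-3.241476)=-0.126762.
Sum = -1.130553, so H' = 1.1306.

1.1306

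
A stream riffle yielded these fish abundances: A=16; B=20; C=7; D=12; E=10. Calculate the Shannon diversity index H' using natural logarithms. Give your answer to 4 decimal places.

1.5476

Total N = 16+20+7+12+10 = 65, so the proportions are 0.246154, 0.307692, 0.107692, 0.184615, 0.153846 (working shown to 6 dp, full precision carried).
Each pᵢ ln pᵢ term: 0.246154×(-1.401799)=-0.345058, 0.307692×(-1.178655)=-0.362663, 0.107692×(-2.228477)=-0.239990, 0.184615×(-1.689481)=-0.311904, 0.153846×(-1.871802)=-0.287970.
Sum = -1.547585, so H' = 1.5476.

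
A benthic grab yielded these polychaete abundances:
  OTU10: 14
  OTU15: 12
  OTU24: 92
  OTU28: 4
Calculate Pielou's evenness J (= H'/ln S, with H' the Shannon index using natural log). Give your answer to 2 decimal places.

0.58

Total N = 14+12+92+4 = 122, so the proportions are 0.1148, 0.0984, 0.7541, 0.0328 (working shown to 4 dp, full precision carried).
H' = −Σ pᵢ ln pᵢ = −((-0.2484) + (-0.2281) + (-0.2128) + (-0.1121)) = 0.8014.
With S = 4 species, ln S = 1.3863, so J = 0.8014/1.3863 = 0.5781, i.e. 0.58 to 2 decimal places.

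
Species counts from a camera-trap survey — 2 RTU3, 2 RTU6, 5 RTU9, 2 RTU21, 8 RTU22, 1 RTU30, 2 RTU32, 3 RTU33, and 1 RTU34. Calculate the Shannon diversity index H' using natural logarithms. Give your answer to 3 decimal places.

Total N = 2+2+5+2+8+1+2+3+1 = 26, so the proportions are 0.07692, 0.07692, 0.19231, 0.07692, 0.30769, 0.03846, 0.07692, 0.11538, 0.03846 (working shown to 5 dp, full precision carried).
Each pᵢ ln pᵢ term: 0.07692×(-2.56495)=-0.19730, 0.07692×(-2.56495)=-0.19730, 0.19231×(-1.64866)=-0.31705, 0.07692×(-2.56495)=-0.19730, 0.30769×(-1.17865)=-0.36266, 0.03846×(-3.25810)=-0.12531, 0.07692×(-2.56495)=-0.19730, 0.11538×(-2.15948)=-0.24917, 0.03846×(-3.25810)=-0.12531.
Sum = -1.96872, so H' = 1.969.

1.969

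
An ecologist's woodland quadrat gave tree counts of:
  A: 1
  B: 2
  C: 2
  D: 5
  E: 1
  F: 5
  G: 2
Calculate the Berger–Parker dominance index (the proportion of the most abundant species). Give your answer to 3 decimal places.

0.278

Total N = 1+2+2+5+1+5+2 = 18, so the proportions are 0.05556, 0.11111, 0.11111, 0.27778, 0.05556, 0.27778, 0.11111 (working shown to 5 dp, full precision carried).
The largest proportion is 0.27778, i.e. d = 0.278 to 3 decimal places.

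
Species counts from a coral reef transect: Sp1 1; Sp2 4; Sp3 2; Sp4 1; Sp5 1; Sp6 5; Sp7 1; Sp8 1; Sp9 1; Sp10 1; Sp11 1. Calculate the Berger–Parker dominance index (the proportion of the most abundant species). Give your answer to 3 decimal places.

0.263

Total N = 1+4+2+1+1+5+1+1+1+1+1 = 19, so the proportions are 0.05263, 0.21053, 0.10526, 0.05263, 0.05263, 0.26316, 0.05263, 0.05263, 0.05263, 0.05263, 0.05263 (working shown to 5 dp, full precision carried).
The largest proportion is 0.26316, i.e. d = 0.263 to 3 decimal places.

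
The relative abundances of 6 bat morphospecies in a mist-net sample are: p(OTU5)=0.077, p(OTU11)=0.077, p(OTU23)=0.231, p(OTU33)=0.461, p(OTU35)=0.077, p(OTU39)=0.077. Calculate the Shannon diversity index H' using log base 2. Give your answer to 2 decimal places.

2.14

Each pᵢ log₂ pᵢ term (working shown to 4 dp, full precision carried): 0.077×(-3.6990)=-0.2848, 0.077×(-3.6990)=-0.2848, 0.231×(-2.1140)=-0.4883, 0.461×(-1.1172)=-0.5150, 0.077×(-3.6990)=-0.2848, 0.077×(-3.6990)=-0.2848.
Sum = -2.1426, so H' = 2.14.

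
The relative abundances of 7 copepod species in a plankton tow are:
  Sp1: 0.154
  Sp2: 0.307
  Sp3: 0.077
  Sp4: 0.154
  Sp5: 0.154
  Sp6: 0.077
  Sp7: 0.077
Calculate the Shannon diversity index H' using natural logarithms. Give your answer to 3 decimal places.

Each pᵢ ln pᵢ term (working shown to 5 dp, full precision carried): 0.154×(-1.87080)=-0.28810, 0.307×(-1.18091)=-0.36254, 0.077×(-2.56395)=-0.19742, 0.154×(-1.87080)=-0.28810, 0.154×(-1.87080)=-0.28810, 0.077×(-2.56395)=-0.19742, 0.077×(-2.56395)=-0.19742.
Sum = -1.81912, so H' = 1.819.

1.819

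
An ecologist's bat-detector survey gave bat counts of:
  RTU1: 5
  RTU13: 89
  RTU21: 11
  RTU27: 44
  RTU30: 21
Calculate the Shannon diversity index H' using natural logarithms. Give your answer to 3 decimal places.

Total N = 5+89+11+44+21 = 170, so the proportions are 0.02941, 0.52353, 0.06471, 0.25882, 0.12353 (working shown to 5 dp, full precision carried).
Each pᵢ ln pᵢ term: 0.02941×(-3.52636)=-0.10372, 0.52353×(-0.64716)=-0.33881, 0.06471×(-2.73790)=-0.17716, 0.25882×(-1.35161)=-0.34983, 0.12353×(-2.09128)=-0.25833.
Sum = -1.22785, so H' = 1.228.

1.228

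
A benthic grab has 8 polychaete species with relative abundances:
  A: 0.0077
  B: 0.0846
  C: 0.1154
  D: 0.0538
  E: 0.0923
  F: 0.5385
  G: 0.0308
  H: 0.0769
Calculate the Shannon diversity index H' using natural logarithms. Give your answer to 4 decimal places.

Each pᵢ ln pᵢ term (working shown to 6 dp, full precision carried): 0.0077×(-4.866535)=-0.037472, 0.0846×(-2.469821)=-0.208947, 0.1154×(-2.159351)=-0.249189, 0.0538×(-2.922482)=-0.157230, 0.0923×(-2.382711)=-0.219924, 0.5385×(-0.618968)=-0.333314, 0.0308×(-3.480241)=-0.107191, 0.0769×(-2.565249)=-0.197268.
Sum = -1.510535, so H' = 1.5105.

1.5105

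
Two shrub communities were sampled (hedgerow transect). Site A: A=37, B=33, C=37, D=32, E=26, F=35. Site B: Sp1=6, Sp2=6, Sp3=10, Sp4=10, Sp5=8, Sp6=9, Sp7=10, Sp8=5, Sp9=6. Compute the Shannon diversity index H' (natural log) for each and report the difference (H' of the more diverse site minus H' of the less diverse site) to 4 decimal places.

Site A: N=200, proportions 0.185, 0.165, 0.185, 0.16, 0.13, 0.175, giving H' = 1.7850978 (working shown to 7 dp, full precision carried).
Site B: N=70, proportions 0.0857143, 0.0857143, 0.1428571, 0.1428571, 0.1142857, 0.1285714, 0.1428571, 0.0714286, 0.0857143, giving H' = 2.1658243.
Difference = |1.7850978 − 2.1658243| = 0.3807265, i.e. 0.3807 to 4 decimal places.

0.3807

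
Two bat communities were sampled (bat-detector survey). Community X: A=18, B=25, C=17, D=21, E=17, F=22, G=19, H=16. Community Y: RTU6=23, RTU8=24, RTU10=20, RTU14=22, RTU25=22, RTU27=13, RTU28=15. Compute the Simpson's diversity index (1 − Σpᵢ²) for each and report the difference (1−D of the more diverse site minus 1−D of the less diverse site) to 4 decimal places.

0.0206

Community X: N=155, proportions 0.116129, 0.16129, 0.109677, 0.135484, 0.109677, 0.141935, 0.122581, 0.103226, giving 1−D = 0.872258 (working shown to 6 dp, full precision carried).
Community Y: N=139, proportions 0.165468, 0.172662, 0.143885, 0.158273, 0.158273, 0.093525, 0.107914, giving 1−D = 0.851612.
Difference = |0.872258 − 0.851612| = 0.020646, i.e. 0.0206 to 4 decimal places.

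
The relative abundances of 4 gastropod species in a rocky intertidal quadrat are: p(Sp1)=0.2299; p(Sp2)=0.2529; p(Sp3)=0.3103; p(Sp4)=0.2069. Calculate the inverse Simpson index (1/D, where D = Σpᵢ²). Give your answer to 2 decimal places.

3.91

D = 0.2299² + 0.2529² + 0.3103² + 0.2069² = 0.052854 + 0.063958 + 0.096286 + 0.042808 = 0.255906 (working shown to 6 dp, full precision carried).
So 1/D = 3.9077, i.e. 3.91 to 2 decimal places.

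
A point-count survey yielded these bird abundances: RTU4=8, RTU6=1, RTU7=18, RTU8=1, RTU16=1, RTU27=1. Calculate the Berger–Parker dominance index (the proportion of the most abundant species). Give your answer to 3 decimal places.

Total N = 8+1+18+1+1+1 = 30, so the proportions are 0.26667, 0.03333, 0.6, 0.03333, 0.03333, 0.03333 (working shown to 5 dp, full precision carried).
The largest proportion is 0.6, i.e. d = 0.600 to 3 decimal places.

0.600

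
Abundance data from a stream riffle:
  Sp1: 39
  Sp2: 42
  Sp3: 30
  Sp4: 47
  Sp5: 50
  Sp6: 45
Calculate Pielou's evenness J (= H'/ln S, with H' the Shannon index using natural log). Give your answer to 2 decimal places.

Total N = 39+42+30+47+50+45 = 253, so the proportions are 0.1542, 0.166, 0.1186, 0.1858, 0.1976, 0.1779 (working shown to 4 dp, full precision carried).
H' = −Σ pᵢ ln pᵢ = −((-0.2882) + (-0.2981) + (-0.2528) + (-0.3127) + (-0.3204) + (-0.3071)) = 1.7794.
With S = 6 species, ln S = 1.7918, so J = 1.7794/1.7918 = 0.9931, i.e. 0.99 to 2 decimal places.

0.99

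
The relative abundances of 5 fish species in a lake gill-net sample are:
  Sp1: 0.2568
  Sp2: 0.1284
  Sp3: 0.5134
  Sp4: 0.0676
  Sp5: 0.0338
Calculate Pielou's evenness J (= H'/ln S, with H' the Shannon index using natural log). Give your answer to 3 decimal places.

H' = −Σ pᵢ ln pᵢ = −((-0.34911) + (-0.26355) + (-0.34228) + (-0.18212) + (-0.11449)) = 1.25156 (working shown to 5 dp, full precision carried).
With S = 5 species, ln S = 1.60944, so J = 1.25156/1.60944 = 0.77764, i.e. 0.778 to 3 decimal places.

0.778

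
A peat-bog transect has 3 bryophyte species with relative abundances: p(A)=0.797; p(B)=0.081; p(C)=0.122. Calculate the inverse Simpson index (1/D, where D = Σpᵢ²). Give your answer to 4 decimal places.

1.5229

D = 0.797² + 0.081² + 0.122² = 0.6352090 + 0.0065610 + 0.0148840 = 0.6566540 (working shown to 7 dp, full precision carried).
So 1/D = 1.522872, i.e. 1.5229 to 4 decimal places.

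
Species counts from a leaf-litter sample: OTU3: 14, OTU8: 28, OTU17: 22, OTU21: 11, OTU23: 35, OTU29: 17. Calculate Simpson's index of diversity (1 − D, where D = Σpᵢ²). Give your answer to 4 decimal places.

Total N = 14+28+22+11+35+17 = 127, so the proportions are 0.110236, 0.220472, 0.173228, 0.086614, 0.275591, 0.133858 (working shown to 6 dp, full precision carried).
D = 0.110236² + 0.220472² + 0.173228² + 0.086614² + 0.275591² + 0.133858² = 0.012152 + 0.048608 + 0.030008 + 0.007502 + 0.075950 + 0.017918 = 0.192138.
So 1 − D = 0.807862, i.e. 0.8079 to 4 decimal places.

0.8079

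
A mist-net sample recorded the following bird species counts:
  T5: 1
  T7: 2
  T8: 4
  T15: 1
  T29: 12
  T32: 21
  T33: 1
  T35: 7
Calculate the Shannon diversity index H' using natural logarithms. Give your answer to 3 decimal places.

1.559

Total N = 1+2+4+1+12+21+1+7 = 49, so the proportions are 0.02041, 0.04082, 0.08163, 0.02041, 0.2449, 0.42857, 0.02041, 0.14286 (working shown to 5 dp, full precision carried).
Each pᵢ ln pᵢ term: 0.02041×(-3.89182)=-0.07942, 0.04082×(-3.19867)=-0.13056, 0.08163×(-2.50553)=-0.20453, 0.02041×(-3.89182)=-0.07942, 0.2449×(-1.40691)=-0.34455, 0.42857×(-0.84730)=-0.36313, 0.02041×(-3.89182)=-0.07942, 0.14286×(-1.94591)=-0.27799.
Sum = -1.55903, so H' = 1.559.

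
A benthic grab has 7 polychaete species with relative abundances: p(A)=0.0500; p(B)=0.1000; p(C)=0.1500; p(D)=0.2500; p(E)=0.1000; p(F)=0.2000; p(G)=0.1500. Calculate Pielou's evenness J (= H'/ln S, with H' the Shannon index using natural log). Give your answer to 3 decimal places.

0.950

H' = −Σ pᵢ ln pᵢ = −((-0.14979) + (-0.23026) + (-0.28457) + (-0.34657) + (-0.23026) + (-0.32189) + (-0.28457)) = 1.84790 (working shown to 5 dp, full precision carried).
With S = 7 species, ln S = 1.94591, so J = 1.84790/1.94591 = 0.94963, i.e. 0.950 to 3 decimal places.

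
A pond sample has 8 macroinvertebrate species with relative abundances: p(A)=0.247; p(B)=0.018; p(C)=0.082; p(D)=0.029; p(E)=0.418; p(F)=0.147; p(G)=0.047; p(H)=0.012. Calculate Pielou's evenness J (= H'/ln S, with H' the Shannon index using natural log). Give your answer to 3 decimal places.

0.754

H' = −Σ pᵢ ln pᵢ = −((-0.34540) + (-0.07231) + (-0.20508) + (-0.10267) + (-0.36461) + (-0.28185) + (-0.14371) + (-0.05307)) = 1.56871 (working shown to 5 dp, full precision carried).
With S = 8 species, ln S = 2.07944, so J = 1.56871/2.07944 = 0.75439, i.e. 0.754 to 3 decimal places.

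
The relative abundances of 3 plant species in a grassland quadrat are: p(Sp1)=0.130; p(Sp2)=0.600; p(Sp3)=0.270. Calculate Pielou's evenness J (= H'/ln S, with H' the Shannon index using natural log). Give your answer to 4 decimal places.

H' = −Σ pᵢ ln pᵢ = −((-0.265229) + (-0.306495) + (-0.353520)) = 0.925244 (working shown to 6 dp, full precision carried).
With S = 3 species, ln S = 1.098612, so J = 0.925244/1.098612 = 0.842193, i.e. 0.8422 to 4 decimal places.

0.8422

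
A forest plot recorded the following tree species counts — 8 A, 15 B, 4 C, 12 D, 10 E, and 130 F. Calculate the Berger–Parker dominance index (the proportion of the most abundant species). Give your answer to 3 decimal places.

0.726

Total N = 8+15+4+12+10+130 = 179, so the proportions are 0.04469, 0.0838, 0.02235, 0.06704, 0.05587, 0.72626 (working shown to 5 dp, full precision carried).
The largest proportion is 0.72626, i.e. d = 0.726 to 3 decimal places.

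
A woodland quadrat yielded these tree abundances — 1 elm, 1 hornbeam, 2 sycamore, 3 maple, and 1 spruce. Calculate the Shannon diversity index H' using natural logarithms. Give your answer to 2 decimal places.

Total N = 1+1+2+3+1 = 8, so the proportions are 0.125, 0.125, 0.25, 0.375, 0.125 (working shown to 4 dp, full precision carried).
Each pᵢ ln pᵢ term: 0.125×(-2.0794)=-0.2599, 0.125×(-2.0794)=-0.2599, 0.25×(-1.3863)=-0.3466, 0.375×(-0.9808)=-0.3678, 0.125×(-2.0794)=-0.2599.
Sum = -1.4942, so H' = 1.49.

1.49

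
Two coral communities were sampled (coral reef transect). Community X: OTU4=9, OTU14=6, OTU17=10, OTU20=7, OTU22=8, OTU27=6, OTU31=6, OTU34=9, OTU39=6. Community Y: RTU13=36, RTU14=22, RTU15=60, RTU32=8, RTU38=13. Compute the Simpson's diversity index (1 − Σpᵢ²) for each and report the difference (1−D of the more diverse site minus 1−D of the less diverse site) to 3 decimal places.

0.175

Community X: N=67, proportions 0.134328, 0.089552, 0.149254, 0.104478, 0.119403, 0.089552, 0.089552, 0.134328, 0.089552, giving 1−D = 0.884384 (working shown to 6 dp, full precision carried).
Community Y: N=139, proportions 0.258993, 0.158273, 0.431655, 0.057554, 0.093525, giving 1−D = 0.709487.
Difference = |0.884384 − 0.709487| = 0.174897, i.e. 0.175 to 3 decimal places.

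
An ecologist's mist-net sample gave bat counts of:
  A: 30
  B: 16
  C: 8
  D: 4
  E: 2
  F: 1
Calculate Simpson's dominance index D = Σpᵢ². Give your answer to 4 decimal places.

0.3335

Total N = 30+16+8+4+2+1 = 61, so the proportions are 0.491803, 0.262295, 0.131148, 0.065574, 0.032787, 0.016393 (working shown to 6 dp, full precision carried).
D = 0.491803² + 0.262295² + 0.131148² + 0.065574² + 0.032787² + 0.016393² = 0.241870 + 0.068799 + 0.017200 + 0.004300 + 0.001075 + 0.000269 = 0.333512.
To 4 decimal places, D = 0.3335.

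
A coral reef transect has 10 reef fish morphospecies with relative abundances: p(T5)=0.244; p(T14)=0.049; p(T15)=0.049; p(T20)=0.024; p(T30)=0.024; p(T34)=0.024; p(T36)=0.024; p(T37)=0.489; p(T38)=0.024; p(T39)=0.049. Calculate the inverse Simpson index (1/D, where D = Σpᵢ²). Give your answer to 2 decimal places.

D = 0.244² + 0.049² + 0.049² + 0.024² + 0.024² + 0.024² + 0.024² + 0.489² + 0.024² + 0.049² = 0.059536 + 0.002401 + 0.002401 + 0.000576 + 0.000576 + 0.000576 + 0.000576 + 0.239121 + 0.000576 + 0.002401 = 0.308740 (working shown to 6 dp, full precision carried).
So 1/D = 3.2390, i.e. 3.24 to 2 decimal places.

3.24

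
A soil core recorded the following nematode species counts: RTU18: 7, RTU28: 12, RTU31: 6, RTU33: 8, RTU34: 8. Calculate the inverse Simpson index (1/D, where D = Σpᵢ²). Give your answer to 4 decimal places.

Total N = 7+12+6+8+8 = 41, so the proportions are 0.17073171, 0.29268293, 0.14634146, 0.19512195, 0.19512195 (working shown to 8 dp, full precision carried).
D = 0.17073171² + 0.29268293² + 0.14634146² + 0.19512195² + 0.19512195² = 0.02914932 + 0.08566330 + 0.02141582 + 0.03807258 + 0.03807258 = 0.21237359.
So 1/D = 4.708683, i.e. 4.7087 to 4 decimal places.

4.7087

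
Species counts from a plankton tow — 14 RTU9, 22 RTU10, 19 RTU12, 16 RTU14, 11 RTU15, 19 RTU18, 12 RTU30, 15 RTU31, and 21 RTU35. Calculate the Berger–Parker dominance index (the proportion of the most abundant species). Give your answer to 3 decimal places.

0.148

Total N = 14+22+19+16+11+19+12+15+21 = 149, so the proportions are 0.09396, 0.14765, 0.12752, 0.10738, 0.07383, 0.12752, 0.08054, 0.10067, 0.14094 (working shown to 5 dp, full precision carried).
The largest proportion is 0.14765, i.e. d = 0.148 to 3 decimal places.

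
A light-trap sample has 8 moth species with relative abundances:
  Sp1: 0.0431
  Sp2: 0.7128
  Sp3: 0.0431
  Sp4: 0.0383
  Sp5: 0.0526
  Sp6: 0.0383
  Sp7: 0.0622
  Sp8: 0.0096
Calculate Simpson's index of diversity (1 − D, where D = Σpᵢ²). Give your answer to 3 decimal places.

0.479

D = 0.0431² + 0.7128² + 0.0431² + 0.0383² + 0.0526² + 0.0383² + 0.0622² + 0.0096² = 0.00186 + 0.50808 + 0.00186 + 0.00147 + 0.00277 + 0.00147 + 0.00387 + 0.00009 = 0.52146 (working shown to 5 dp, full precision carried).
So 1 − D = 0.47854, i.e. 0.479 to 3 decimal places.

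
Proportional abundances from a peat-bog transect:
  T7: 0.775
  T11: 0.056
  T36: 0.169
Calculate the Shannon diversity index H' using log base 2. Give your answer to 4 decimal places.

Each pᵢ log₂ pᵢ term (working shown to 6 dp, full precision carried): 0.775×(-0.367732)=-0.284992, 0.056×(-4.158429)=-0.232872, 0.169×(-2.564905)=-0.433469.
Sum = -0.951333, so H' = 0.9513.

0.9513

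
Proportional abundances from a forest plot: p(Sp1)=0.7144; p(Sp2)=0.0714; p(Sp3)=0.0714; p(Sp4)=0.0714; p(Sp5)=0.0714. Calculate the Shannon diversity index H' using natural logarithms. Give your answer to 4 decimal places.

Each pᵢ ln pᵢ term (working shown to 6 dp, full precision carried): 0.7144×(-0.336312)=-0.240261, 0.0714×(-2.639457)=-0.188457, 0.0714×(-2.639457)=-0.188457, 0.0714×(-2.639457)=-0.188457, 0.0714×(-2.639457)=-0.188457.
Sum = -0.994091, so H' = 0.9941.

0.9941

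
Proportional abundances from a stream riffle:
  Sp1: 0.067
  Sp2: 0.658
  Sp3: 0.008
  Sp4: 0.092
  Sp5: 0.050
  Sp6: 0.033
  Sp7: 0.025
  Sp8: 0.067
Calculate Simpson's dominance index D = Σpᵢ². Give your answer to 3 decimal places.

0.455

D = 0.067² + 0.658² + 0.008² + 0.092² + 0.05² + 0.033² + 0.025² + 0.067² = 0.00449 + 0.43296 + 0.00006 + 0.00846 + 0.00250 + 0.00109 + 0.00063 + 0.00449 = 0.45468 (working shown to 5 dp, full precision carried).
To 3 decimal places, D = 0.455.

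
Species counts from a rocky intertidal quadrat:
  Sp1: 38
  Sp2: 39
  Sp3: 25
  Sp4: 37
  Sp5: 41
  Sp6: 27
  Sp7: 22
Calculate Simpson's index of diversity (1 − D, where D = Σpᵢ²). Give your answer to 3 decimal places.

Total N = 38+39+25+37+41+27+22 = 229, so the proportions are 0.16594, 0.17031, 0.10917, 0.16157, 0.17904, 0.1179, 0.09607 (working shown to 5 dp, full precision carried).
D = 0.16594² + 0.17031² + 0.10917² + 0.16157² + 0.17904² + 0.1179² + 0.09607² = 0.02754 + 0.02900 + 0.01192 + 0.02611 + 0.03206 + 0.01390 + 0.00923 = 0.14975.
So 1 − D = 0.85025, i.e. 0.850 to 3 decimal places.

0.850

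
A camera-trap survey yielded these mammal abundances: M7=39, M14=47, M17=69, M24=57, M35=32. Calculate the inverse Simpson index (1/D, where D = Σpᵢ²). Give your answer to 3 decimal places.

4.664

Total N = 39+47+69+57+32 = 244, so the proportions are 0.1598361, 0.192623, 0.2827869, 0.2336066, 0.1311475 (working shown to 7 dp, full precision carried).
D = 0.1598361² + 0.192623² + 0.2827869² + 0.2336066² + 0.1311475² = 0.0255476 + 0.0371036 + 0.0799684 + 0.0545720 + 0.0171997 = 0.2143913.
So 1/D = 4.66437, i.e. 4.664 to 3 decimal places.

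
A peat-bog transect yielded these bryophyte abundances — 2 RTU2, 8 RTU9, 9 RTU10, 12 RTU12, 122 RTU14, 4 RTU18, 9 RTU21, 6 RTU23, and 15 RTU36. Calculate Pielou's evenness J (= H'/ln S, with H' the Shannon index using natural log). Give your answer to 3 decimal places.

Total N = 2+8+9+12+122+4+9+6+15 = 187, so the proportions are 0.0107, 0.04278, 0.04813, 0.06417, 0.65241, 0.02139, 0.04813, 0.03209, 0.08021 (working shown to 5 dp, full precision carried).
H' = −Σ pᵢ ln pᵢ = −((-0.04853) + (-0.13483) + (-0.14602) + (-0.17623) + (-0.27863) + (-0.08224) + (-0.14602) + (-0.11035) + (-0.20238)) = 1.32524.
With S = 9 species, ln S = 2.19722, so J = 1.32524/2.19722 = 0.60314, i.e. 0.603 to 3 decimal places.

0.603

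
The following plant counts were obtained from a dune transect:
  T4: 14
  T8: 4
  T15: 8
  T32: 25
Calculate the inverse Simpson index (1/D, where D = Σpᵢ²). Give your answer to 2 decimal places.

Total N = 14+4+8+25 = 51, so the proportions are 0.27451, 0.07843, 0.15686, 0.4902 (working shown to 5 dp, full precision carried).
D = 0.27451² + 0.07843² + 0.15686² + 0.4902² = 0.07536 + 0.00615 + 0.02461 + 0.24029 = 0.34641.
So 1/D = 2.8868, i.e. 2.89 to 2 decimal places.

2.89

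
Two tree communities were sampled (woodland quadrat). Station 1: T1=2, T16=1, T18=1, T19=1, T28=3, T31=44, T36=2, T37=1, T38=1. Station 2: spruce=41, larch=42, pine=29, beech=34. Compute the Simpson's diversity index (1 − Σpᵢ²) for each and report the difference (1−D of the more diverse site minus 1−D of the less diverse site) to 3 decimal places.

0.369

Station 1: N=56, proportions 0.03571, 0.01786, 0.01786, 0.01786, 0.05357, 0.78571, 0.03571, 0.01786, 0.01786, giving 1−D = 0.37564 (working shown to 5 dp, full precision carried).
Station 2: N=146, proportions 0.28082, 0.28767, 0.19863, 0.23288, giving 1−D = 0.74470.
Difference = |0.37564 − 0.74470| = 0.36906, i.e. 0.369 to 3 decimal places.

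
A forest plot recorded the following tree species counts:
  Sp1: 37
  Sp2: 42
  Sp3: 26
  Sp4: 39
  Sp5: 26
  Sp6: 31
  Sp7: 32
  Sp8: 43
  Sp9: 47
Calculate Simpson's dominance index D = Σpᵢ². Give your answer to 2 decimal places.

0.12

Total N = 37+42+26+39+26+31+32+43+47 = 323, so the proportions are 0.1146, 0.13, 0.0805, 0.1207, 0.0805, 0.096, 0.0991, 0.1331, 0.1455 (working shown to 4 dp, full precision carried).
D = 0.1146² + 0.13² + 0.0805² + 0.1207² + 0.0805² + 0.096² + 0.0991² + 0.1331² + 0.1455² = 0.0131 + 0.0169 + 0.0065 + 0.0146 + 0.0065 + 0.0092 + 0.0098 + 0.0177 + 0.0212 = 0.1155.
To 2 decimal places, D = 0.12.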